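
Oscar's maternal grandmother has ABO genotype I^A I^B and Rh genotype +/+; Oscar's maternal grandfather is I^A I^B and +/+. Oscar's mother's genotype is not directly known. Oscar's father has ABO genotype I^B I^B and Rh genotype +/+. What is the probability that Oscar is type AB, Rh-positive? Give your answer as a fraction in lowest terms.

1/2

Oscar's mother's ABO genotype from I^A I^B × I^A I^B: 1/4 I^A I^A, 1/2 I^A I^B, 1/4 I^B I^B.
Crossing each possibility with the father I^B I^B and summing P(type AB): 1/4·1 + 1/2·1/2 + 1/4·0 = 1/2.
Similarly for Rh via the mother's Rh distribution: P(Rh+) = 1.
Independent loci: 1/2 × 1 = 1/2.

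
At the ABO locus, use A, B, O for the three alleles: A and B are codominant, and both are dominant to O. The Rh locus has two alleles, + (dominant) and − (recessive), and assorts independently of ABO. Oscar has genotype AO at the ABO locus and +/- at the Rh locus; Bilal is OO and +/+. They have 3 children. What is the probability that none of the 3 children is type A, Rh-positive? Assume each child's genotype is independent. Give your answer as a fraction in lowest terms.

ABO cross AO × OO → 1/2 O, 1/2 A.
Rh cross +/- × +/+ → 1 Rh+; so P(type A, Rh-positive) = 1/2 × 1 = 1/2 per child.
P(not type A, Rh-positive) = 1/2 for one child; (1/2)^3 = 1/8.

1/8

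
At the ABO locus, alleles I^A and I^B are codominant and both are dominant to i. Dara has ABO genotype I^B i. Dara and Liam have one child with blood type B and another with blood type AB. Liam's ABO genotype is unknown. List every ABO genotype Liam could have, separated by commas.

I^A I^B, I^A i

For each candidate genotype of Liam, check whether crossing it with I^B i can produce every observed child phenotype.
  I^A I^A → possible child types {A, AB} ✗
  I^A I^B → possible child types {A, B, AB} ✓
  I^A i → possible child types {O, A, B, AB} ✓
  I^B I^B → possible child types {B} ✗
  I^B i → possible child types {O, B} ✗
  i i → possible child types {O, B} ✗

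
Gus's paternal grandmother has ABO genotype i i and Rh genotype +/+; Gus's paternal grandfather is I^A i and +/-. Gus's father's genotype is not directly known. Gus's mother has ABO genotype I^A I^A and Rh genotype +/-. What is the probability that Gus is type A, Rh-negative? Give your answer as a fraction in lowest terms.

1/8

Gus's father's ABO genotype from i i × I^A i: 1/2 I^A i, 1/2 i i.
Crossing each possibility with the mother I^A I^A and summing P(type A): 1/2·1 + 1/2·1 = 1.
Similarly for Rh via the father's Rh distribution: P(Rh-) = 1/8.
Independent loci: 1 × 1/8 = 1/8.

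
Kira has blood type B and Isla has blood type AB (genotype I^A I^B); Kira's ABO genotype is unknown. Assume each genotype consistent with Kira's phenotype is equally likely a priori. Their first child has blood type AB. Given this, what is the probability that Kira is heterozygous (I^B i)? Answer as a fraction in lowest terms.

1/3

Possible genotypes: Kira ∈ {I^B I^B, I^B i}; Isla ∈ {I^A I^B}.
Weight each parental genotype pair by prior × P(type-AB child):
  I^B I^B × I^A I^B: posterior weight 2/3.
  I^B i × I^A I^B: posterior weight 1/3.
Sum the posterior weight over pairs where Kira is I^B i: 1/3.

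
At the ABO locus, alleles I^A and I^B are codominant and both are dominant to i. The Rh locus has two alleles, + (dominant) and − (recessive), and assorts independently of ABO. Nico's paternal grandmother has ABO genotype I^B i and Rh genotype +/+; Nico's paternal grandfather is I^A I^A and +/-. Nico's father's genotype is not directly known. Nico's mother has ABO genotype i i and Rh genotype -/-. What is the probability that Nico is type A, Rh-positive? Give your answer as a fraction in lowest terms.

3/8

Nico's father's ABO genotype from I^B i × I^A I^A: 1/2 I^A I^B, 1/2 I^A i.
Crossing each possibility with the mother i i and summing P(type A): 1/2·1/2 + 1/2·1/2 = 1/2.
Similarly for Rh via the father's Rh distribution: P(Rh+) = 3/4.
Independent loci: 1/2 × 3/4 = 3/8.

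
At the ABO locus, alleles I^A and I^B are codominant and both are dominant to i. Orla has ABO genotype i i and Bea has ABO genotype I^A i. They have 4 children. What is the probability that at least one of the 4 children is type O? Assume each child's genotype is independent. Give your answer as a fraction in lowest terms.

ABO cross i i × I^A i → 1/2 O, 1/2 A.
So P(type O) = 1/2 per child.
P(none) = (1/2)^4 = 1/16; P(at least one) = 1 − 1/16 = 15/16.

15/16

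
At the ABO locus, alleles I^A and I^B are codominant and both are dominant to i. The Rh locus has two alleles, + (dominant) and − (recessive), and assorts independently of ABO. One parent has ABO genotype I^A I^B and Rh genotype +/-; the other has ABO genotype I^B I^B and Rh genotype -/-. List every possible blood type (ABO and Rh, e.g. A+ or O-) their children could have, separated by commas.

B+, B-, AB+, AB-

Gametes from I^A I^B × I^B I^B give offspring ABO genotypes I^A I^B, I^B I^B, i.e. phenotypes B, AB.
Rh cross +/- × -/- → phenotypes Rh+, Rh-.
Combining independently: B+, B-, AB+, AB-.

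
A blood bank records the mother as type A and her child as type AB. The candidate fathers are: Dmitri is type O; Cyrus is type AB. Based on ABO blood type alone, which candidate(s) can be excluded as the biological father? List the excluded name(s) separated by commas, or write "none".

A candidate is excluded only if no genotype consistent with his phenotype could produce a type AB child with a type A mother.
Dmitri (type O): no genotype consistent with that phenotype can produce a type-AB child with a type-A mother.

Dmitri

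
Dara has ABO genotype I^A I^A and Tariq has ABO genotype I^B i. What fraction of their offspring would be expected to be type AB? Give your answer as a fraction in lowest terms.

ABO cross I^A I^A × I^B i → offspring phenotypes: 1/2 A, 1/2 AB.
So P(type AB) = 1/2.

1/2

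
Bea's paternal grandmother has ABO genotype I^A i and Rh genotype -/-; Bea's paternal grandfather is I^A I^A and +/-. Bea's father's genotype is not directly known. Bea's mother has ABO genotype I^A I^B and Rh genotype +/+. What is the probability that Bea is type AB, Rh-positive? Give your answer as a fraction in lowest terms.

3/8

Bea's father's ABO genotype from I^A i × I^A I^A: 1/2 I^A I^A, 1/2 I^A i.
Crossing each possibility with the mother I^A I^B and summing P(type AB): 1/2·1/2 + 1/2·1/4 = 3/8.
Similarly for Rh via the father's Rh distribution: P(Rh+) = 1.
Independent loci: 3/8 × 1 = 3/8.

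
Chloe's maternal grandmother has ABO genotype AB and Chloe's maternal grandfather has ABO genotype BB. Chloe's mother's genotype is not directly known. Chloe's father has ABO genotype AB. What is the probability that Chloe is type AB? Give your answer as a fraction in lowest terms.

Chloe's mother's ABO genotype from AB × BB: 1/2 AB, 1/2 BB.
Crossing each possibility with the father AB and summing P(type AB): 1/2·1/2 + 1/2·1/2 = 1/2.

1/2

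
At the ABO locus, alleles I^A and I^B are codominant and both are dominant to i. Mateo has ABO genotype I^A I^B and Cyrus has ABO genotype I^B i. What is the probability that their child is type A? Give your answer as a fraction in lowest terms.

ABO cross I^A I^B × I^B i → offspring phenotypes: 1/4 A, 1/2 B, 1/4 AB.
So P(type A) = 1/4.

1/4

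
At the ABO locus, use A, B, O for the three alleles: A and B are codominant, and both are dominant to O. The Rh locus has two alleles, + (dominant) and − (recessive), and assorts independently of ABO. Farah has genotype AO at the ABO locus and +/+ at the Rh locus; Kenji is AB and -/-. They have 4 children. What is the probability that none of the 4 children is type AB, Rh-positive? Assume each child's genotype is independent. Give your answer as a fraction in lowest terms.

81/256

ABO cross AO × AB → 1/2 A, 1/4 B, 1/4 AB.
Rh cross +/+ × -/- → 1 Rh+; so P(type AB, Rh-positive) = 1/4 × 1 = 1/4 per child.
P(not type AB, Rh-positive) = 3/4 for one child; (3/4)^4 = 81/256.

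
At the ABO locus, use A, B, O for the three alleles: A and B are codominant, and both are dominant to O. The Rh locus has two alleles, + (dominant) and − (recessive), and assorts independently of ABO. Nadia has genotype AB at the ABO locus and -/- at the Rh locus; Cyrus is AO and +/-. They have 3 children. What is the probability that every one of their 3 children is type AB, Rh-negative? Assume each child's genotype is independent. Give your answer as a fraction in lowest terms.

ABO cross AB × AO → 1/2 A, 1/4 B, 1/4 AB.
Rh cross -/- × +/- → 1/2 Rh+, 1/2 Rh-; so P(type AB, Rh-negative) = 1/4 × 1/2 = 1/8 per child.
All 3 independent: (1/8)^3 = 1/512.

1/512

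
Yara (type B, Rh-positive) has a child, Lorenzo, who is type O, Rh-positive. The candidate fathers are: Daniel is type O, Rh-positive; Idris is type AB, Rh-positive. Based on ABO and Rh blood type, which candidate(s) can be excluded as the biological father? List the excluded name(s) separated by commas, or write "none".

A candidate is excluded only if no genotype consistent with his phenotype could produce a type O, Rh-positive child with a type B, Rh-positive mother.
Idris (type AB, Rh+): no genotype consistent with that phenotype can produce a type-O Rh+ child with a type-B mother.

Idris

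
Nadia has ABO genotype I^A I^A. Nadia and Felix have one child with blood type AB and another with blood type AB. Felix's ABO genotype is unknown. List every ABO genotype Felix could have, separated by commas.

For each candidate genotype of Felix, check whether crossing it with I^A I^A can produce every observed child phenotype.
  I^A I^A → possible child types {A} ✗
  I^A I^B → possible child types {A, AB} ✓
  I^A i → possible child types {A} ✗
  I^B I^B → possible child types {AB} ✓
  I^B i → possible child types {A, AB} ✓
  i i → possible child types {A} ✗

I^A I^B, I^B I^B, I^B i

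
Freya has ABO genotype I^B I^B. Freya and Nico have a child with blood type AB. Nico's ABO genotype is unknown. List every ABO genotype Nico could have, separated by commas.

For each candidate genotype of Nico, check whether crossing it with I^B I^B can produce every observed child phenotype.
  I^A I^A → possible child types {AB} ✓
  I^A I^B → possible child types {B, AB} ✓
  I^A i → possible child types {B, AB} ✓
  I^B I^B → possible child types {B} ✗
  I^B i → possible child types {B} ✗
  i i → possible child types {B} ✗

I^A I^A, I^A I^B, I^A i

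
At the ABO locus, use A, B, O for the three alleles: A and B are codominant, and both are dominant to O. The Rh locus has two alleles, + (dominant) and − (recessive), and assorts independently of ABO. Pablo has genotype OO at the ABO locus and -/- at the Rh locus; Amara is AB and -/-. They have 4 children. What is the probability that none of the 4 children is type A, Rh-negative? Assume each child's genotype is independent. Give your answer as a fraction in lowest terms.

ABO cross OO × AB → 1/2 A, 1/2 B.
Rh cross -/- × -/- → 1 Rh-; so P(type A, Rh-negative) = 1/2 × 1 = 1/2 per child.
P(not type A, Rh-negative) = 1/2 for one child; (1/2)^4 = 1/16.

1/16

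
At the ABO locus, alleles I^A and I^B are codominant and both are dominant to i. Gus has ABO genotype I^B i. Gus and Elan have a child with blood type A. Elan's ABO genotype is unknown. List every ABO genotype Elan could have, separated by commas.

For each candidate genotype of Elan, check whether crossing it with I^B i can produce every observed child phenotype.
  I^A I^A → possible child types {A, AB} ✓
  I^A I^B → possible child types {A, B, AB} ✓
  I^A i → possible child types {O, A, B, AB} ✓
  I^B I^B → possible child types {B} ✗
  I^B i → possible child types {O, B} ✗
  i i → possible child types {O, B} ✗

I^A I^A, I^A I^B, I^A i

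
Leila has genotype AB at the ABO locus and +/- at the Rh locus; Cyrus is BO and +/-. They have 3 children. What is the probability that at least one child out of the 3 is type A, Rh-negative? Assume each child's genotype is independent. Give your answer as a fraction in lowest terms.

721/4096

ABO cross AB × BO → 1/4 A, 1/2 B, 1/4 AB.
Rh cross +/- × +/- → 3/4 Rh+, 1/4 Rh-; so P(type A, Rh-negative) = 1/4 × 1/4 = 1/16 per child.
P(none) = (15/16)^3 = 3375/4096; P(at least one) = 1 − 3375/4096 = 721/4096.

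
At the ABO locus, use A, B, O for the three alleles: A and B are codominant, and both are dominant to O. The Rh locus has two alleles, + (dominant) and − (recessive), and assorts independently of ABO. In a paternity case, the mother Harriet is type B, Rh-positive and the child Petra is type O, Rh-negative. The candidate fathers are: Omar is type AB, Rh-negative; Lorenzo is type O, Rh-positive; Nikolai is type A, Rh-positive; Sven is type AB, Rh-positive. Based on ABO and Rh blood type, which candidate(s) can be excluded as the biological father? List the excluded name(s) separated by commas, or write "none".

Omar, Sven

A candidate is excluded only if no genotype consistent with his phenotype could produce a type O, Rh-negative child with a type B, Rh-positive mother.
Omar (type AB, Rh-): no genotype consistent with that phenotype can produce a type-O Rh- child with a type-B mother.
Sven (type AB, Rh+): no genotype consistent with that phenotype can produce a type-O Rh- child with a type-B mother.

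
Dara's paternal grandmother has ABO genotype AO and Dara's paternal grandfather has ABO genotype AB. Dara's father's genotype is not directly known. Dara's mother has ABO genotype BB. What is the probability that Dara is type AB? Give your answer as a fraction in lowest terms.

Dara's father's ABO genotype from AO × AB: 1/4 AA, 1/4 AB, 1/4 AO, 1/4 BO.
Crossing each possibility with the mother BB and summing P(type AB): 1/4·1 + 1/4·1/2 + 1/4·1/2 + 1/4·0 = 1/2.

1/2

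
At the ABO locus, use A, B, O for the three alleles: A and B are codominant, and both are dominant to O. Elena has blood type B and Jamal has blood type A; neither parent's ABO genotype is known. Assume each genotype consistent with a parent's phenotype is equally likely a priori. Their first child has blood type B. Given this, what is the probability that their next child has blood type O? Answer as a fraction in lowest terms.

Possible genotypes: Elena ∈ {BB, BO}; Jamal ∈ {AA, AO}.
Weight each parental genotype pair by prior × P(type-B child):
  BB × AO: posterior weight 2/3; P(next child type O) = 0.
  BO × AO: posterior weight 1/3; P(next child type O) = 1/4.
Weighted sum = 1/12.

1/12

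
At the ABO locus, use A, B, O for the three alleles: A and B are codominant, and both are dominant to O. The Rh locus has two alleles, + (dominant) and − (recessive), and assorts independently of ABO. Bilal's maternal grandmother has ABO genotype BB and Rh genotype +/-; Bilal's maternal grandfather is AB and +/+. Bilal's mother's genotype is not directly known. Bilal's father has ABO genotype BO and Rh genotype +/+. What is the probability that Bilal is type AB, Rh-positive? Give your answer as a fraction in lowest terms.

Bilal's mother's ABO genotype from BB × AB: 1/2 AB, 1/2 BB.
Crossing each possibility with the father BO and summing P(type AB): 1/2·1/4 + 1/2·0 = 1/8.
Similarly for Rh via the mother's Rh distribution: P(Rh+) = 1.
Independent loci: 1/8 × 1 = 1/8.

1/8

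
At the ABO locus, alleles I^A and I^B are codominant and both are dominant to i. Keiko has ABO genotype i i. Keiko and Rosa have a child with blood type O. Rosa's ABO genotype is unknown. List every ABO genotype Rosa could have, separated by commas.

I^A i, I^B i, i i

For each candidate genotype of Rosa, check whether crossing it with i i can produce every observed child phenotype.
  I^A I^A → possible child types {A} ✗
  I^A I^B → possible child types {A, B} ✗
  I^A i → possible child types {O, A} ✓
  I^B I^B → possible child types {B} ✗
  I^B i → possible child types {O, B} ✓
  i i → possible child types {O} ✓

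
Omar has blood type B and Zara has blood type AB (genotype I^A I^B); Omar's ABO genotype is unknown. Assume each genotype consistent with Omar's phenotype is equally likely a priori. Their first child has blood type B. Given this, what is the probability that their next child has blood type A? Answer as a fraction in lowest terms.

1/8

Possible genotypes: Omar ∈ {I^B I^B, I^B i}; Zara ∈ {I^A I^B}.
Weight each parental genotype pair by prior × P(type-B child):
  I^B I^B × I^A I^B: posterior weight 1/2; P(next child type A) = 0.
  I^B i × I^A I^B: posterior weight 1/2; P(next child type A) = 1/4.
Weighted sum = 1/8.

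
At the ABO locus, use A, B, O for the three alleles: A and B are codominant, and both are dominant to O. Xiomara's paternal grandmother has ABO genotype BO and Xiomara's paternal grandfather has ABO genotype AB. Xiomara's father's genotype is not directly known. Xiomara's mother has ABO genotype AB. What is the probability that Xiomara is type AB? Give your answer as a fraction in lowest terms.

Xiomara's father's ABO genotype from BO × AB: 1/4 AB, 1/4 AO, 1/4 BB, 1/4 BO.
Crossing each possibility with the mother AB and summing P(type AB): 1/4·1/2 + 1/4·1/4 + 1/4·1/2 + 1/4·1/4 = 3/8.

3/8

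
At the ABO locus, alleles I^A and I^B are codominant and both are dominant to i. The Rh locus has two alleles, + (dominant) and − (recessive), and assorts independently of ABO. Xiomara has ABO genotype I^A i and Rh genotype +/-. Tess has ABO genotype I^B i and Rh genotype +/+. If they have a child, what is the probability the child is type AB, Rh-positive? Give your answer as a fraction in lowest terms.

ABO cross I^A i × I^B i → offspring phenotypes: 1/4 O, 1/4 A, 1/4 B, 1/4 AB.
Rh cross +/- × +/+ → 1 Rh+.
Independent loci: P(type AB, Rh-positive) = 1/4 × 1 = 1/4.

1/4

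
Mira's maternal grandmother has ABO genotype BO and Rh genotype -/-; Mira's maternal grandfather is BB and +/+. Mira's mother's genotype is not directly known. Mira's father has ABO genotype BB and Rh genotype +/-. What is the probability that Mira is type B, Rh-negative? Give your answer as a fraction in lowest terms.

1/4

Mira's mother's ABO genotype from BO × BB: 1/2 BB, 1/2 BO.
Crossing each possibility with the father BB and summing P(type B): 1/2·1 + 1/2·1 = 1.
Similarly for Rh via the mother's Rh distribution: P(Rh-) = 1/4.
Independent loci: 1 × 1/4 = 1/4.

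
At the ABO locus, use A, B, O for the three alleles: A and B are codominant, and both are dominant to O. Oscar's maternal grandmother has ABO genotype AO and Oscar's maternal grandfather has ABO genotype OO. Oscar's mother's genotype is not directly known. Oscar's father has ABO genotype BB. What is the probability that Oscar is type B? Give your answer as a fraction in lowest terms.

3/4

Oscar's mother's ABO genotype from AO × OO: 1/2 AO, 1/2 OO.
Crossing each possibility with the father BB and summing P(type B): 1/2·1/2 + 1/2·1 = 3/4.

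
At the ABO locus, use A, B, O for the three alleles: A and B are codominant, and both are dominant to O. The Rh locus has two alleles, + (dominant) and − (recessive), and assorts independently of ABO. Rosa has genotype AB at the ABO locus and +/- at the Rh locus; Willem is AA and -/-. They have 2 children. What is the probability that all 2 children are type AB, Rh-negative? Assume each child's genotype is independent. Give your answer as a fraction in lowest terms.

ABO cross AB × AA → 1/2 A, 1/2 AB.
Rh cross +/- × -/- → 1/2 Rh+, 1/2 Rh-; so P(type AB, Rh-negative) = 1/2 × 1/2 = 1/4 per child.
All 2 independent: (1/4)^2 = 1/16.

1/16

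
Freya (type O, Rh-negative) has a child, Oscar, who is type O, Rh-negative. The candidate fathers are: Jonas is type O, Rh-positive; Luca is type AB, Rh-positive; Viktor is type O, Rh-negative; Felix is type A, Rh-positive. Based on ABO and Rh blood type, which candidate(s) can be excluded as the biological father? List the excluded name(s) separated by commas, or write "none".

Luca

A candidate is excluded only if no genotype consistent with his phenotype could produce a type O, Rh-negative child with a type O, Rh-negative mother.
Luca (type AB, Rh+): no genotype consistent with that phenotype can produce a type-O Rh- child with a type-O mother.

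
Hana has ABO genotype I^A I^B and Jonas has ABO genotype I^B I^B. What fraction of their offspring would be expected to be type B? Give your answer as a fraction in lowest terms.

1/2

ABO cross I^A I^B × I^B I^B → offspring phenotypes: 1/2 B, 1/2 AB.
So P(type B) = 1/2.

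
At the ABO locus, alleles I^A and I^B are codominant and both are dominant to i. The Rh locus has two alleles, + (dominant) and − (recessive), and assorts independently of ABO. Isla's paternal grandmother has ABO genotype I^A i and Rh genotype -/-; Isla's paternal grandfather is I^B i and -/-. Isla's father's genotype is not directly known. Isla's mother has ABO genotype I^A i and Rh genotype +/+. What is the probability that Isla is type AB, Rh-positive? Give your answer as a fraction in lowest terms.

1/8

Isla's father's ABO genotype from I^A i × I^B i: 1/4 I^A I^B, 1/4 I^A i, 1/4 I^B i, 1/4 i i.
Crossing each possibility with the mother I^A i and summing P(type AB): 1/4·1/4 + 1/4·0 + 1/4·1/4 + 1/4·0 = 1/8.
Similarly for Rh via the father's Rh distribution: P(Rh+) = 1.
Independent loci: 1/8 × 1 = 1/8.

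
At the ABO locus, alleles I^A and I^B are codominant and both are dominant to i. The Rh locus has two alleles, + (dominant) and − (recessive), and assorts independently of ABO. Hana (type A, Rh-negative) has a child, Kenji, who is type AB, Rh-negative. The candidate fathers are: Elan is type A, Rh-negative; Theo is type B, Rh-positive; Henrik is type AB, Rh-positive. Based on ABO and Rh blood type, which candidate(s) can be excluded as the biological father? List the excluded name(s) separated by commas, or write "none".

A candidate is excluded only if no genotype consistent with his phenotype could produce a type AB, Rh-negative child with a type A, Rh-negative mother.
Elan (type A, Rh-): no genotype consistent with that phenotype can produce a type-AB Rh- child with a type-A mother.

Elan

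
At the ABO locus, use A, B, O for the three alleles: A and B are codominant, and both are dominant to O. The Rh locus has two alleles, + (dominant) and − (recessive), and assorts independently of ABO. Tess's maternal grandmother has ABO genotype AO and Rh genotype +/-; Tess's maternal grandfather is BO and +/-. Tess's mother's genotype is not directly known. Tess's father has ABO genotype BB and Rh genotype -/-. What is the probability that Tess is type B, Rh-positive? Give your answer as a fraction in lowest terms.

Tess's mother's ABO genotype from AO × BO: 1/4 AB, 1/4 AO, 1/4 BO, 1/4 OO.
Crossing each possibility with the father BB and summing P(type B): 1/4·1/2 + 1/4·1/2 + 1/4·1 + 1/4·1 = 3/4.
Similarly for Rh via the mother's Rh distribution: P(Rh+) = 1/2.
Independent loci: 3/4 × 1/2 = 3/8.

3/8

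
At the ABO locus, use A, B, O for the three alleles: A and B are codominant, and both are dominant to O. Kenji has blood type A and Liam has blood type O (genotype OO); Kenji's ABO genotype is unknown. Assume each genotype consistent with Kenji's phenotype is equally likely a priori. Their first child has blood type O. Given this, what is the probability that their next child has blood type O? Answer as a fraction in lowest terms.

Possible genotypes: Kenji ∈ {AA, AO}; Liam ∈ {OO}.
Weight each parental genotype pair by prior × P(type-O child):
  AO × OO: posterior weight 1; P(next child type O) = 1/2.
Weighted sum = 1/2.

1/2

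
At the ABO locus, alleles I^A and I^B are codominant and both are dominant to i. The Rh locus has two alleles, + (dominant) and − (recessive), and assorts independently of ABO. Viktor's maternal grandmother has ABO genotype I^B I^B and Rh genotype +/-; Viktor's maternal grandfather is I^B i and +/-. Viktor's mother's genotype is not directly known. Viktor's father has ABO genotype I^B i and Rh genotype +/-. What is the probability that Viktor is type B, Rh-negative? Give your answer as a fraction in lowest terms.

Viktor's mother's ABO genotype from I^B I^B × I^B i: 1/2 I^B I^B, 1/2 I^B i.
Crossing each possibility with the father I^B i and summing P(type B): 1/2·1 + 1/2·3/4 = 7/8.
Similarly for Rh via the mother's Rh distribution: P(Rh-) = 1/4.
Independent loci: 7/8 × 1/4 = 7/32.

7/32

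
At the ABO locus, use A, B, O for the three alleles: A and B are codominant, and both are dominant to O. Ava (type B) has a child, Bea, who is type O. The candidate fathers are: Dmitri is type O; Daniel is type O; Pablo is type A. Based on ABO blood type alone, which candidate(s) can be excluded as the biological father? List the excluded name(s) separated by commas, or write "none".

A candidate is excluded only if no genotype consistent with his phenotype could produce a type O child with a type B mother.
Every candidate has at least one consistent genotype combination, so none can be excluded.

none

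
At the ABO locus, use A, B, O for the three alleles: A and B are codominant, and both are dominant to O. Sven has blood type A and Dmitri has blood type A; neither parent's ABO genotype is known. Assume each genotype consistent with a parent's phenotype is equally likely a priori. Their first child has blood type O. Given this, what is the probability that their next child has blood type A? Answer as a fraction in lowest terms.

3/4

Possible genotypes: Sven ∈ {AA, AO}; Dmitri ∈ {AA, AO}.
Weight each parental genotype pair by prior × P(type-O child):
  AO × AO: posterior weight 1; P(next child type A) = 3/4.
Weighted sum = 3/4.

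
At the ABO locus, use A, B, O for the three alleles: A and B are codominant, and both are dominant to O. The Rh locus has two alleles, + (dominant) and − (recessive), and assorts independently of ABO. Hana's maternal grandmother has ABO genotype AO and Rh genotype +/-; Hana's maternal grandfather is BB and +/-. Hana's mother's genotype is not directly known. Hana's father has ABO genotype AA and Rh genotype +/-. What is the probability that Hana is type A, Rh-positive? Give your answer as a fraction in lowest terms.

3/8

Hana's mother's ABO genotype from AO × BB: 1/2 AB, 1/2 BO.
Crossing each possibility with the father AA and summing P(type A): 1/2·1/2 + 1/2·1/2 = 1/2.
Similarly for Rh via the mother's Rh distribution: P(Rh+) = 3/4.
Independent loci: 1/2 × 3/4 = 3/8.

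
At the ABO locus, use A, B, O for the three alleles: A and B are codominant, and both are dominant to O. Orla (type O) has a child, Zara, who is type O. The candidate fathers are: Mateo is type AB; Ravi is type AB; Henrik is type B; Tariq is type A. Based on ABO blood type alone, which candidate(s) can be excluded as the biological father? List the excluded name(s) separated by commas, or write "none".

A candidate is excluded only if no genotype consistent with his phenotype could produce a type O child with a type O mother.
Mateo (type AB): no genotype consistent with that phenotype can produce a type-O child with a type-O mother.
Ravi (type AB): no genotype consistent with that phenotype can produce a type-O child with a type-O mother.

Mateo, Ravi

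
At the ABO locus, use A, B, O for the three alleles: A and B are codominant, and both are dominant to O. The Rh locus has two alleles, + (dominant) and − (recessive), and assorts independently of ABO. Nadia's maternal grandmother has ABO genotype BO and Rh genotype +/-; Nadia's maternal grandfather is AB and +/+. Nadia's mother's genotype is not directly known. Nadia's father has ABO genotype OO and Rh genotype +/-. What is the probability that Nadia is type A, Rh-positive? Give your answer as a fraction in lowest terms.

Nadia's mother's ABO genotype from BO × AB: 1/4 AB, 1/4 AO, 1/4 BB, 1/4 BO.
Crossing each possibility with the father OO and summing P(type A): 1/4·1/2 + 1/4·1/2 + 1/4·0 + 1/4·0 = 1/4.
Similarly for Rh via the mother's Rh distribution: P(Rh+) = 7/8.
Independent loci: 1/4 × 7/8 = 7/32.

7/32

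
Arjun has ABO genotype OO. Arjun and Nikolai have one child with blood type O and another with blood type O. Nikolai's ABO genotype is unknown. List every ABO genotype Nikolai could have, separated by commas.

For each candidate genotype of Nikolai, check whether crossing it with OO can produce every observed child phenotype.
  AA → possible child types {A} ✗
  AB → possible child types {A, B} ✗
  AO → possible child types {O, A} ✓
  BB → possible child types {B} ✗
  BO → possible child types {O, B} ✓
  OO → possible child types {O} ✓

AO, BO, OO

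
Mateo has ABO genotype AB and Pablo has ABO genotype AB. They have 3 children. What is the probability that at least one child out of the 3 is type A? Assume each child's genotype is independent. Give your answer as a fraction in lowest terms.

ABO cross AB × AB → 1/4 A, 1/4 B, 1/2 AB.
So P(type A) = 1/4 per child.
P(none) = (3/4)^3 = 27/64; P(at least one) = 1 − 27/64 = 37/64.

37/64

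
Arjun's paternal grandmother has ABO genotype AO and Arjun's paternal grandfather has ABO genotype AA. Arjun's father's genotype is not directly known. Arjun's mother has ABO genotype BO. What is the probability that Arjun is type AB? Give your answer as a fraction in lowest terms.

Arjun's father's ABO genotype from AO × AA: 1/2 AA, 1/2 AO.
Crossing each possibility with the mother BO and summing P(type AB): 1/2·1/2 + 1/2·1/4 = 3/8.

3/8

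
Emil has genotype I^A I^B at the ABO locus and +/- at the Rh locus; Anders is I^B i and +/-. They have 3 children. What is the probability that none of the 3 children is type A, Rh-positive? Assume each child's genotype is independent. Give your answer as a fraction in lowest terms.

2197/4096

ABO cross I^A I^B × I^B i → 1/4 A, 1/2 B, 1/4 AB.
Rh cross +/- × +/- → 3/4 Rh+, 1/4 Rh-; so P(type A, Rh-positive) = 1/4 × 3/4 = 3/16 per child.
P(not type A, Rh-positive) = 13/16 for one child; (13/16)^3 = 2197/4096.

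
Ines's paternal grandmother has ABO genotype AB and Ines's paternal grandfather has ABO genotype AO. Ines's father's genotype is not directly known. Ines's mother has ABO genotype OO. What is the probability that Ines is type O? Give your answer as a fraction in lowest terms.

1/4

Ines's father's ABO genotype from AB × AO: 1/4 AA, 1/4 AB, 1/4 AO, 1/4 BO.
Crossing each possibility with the mother OO and summing P(type O): 1/4·0 + 1/4·0 + 1/4·1/2 + 1/4·1/2 = 1/4.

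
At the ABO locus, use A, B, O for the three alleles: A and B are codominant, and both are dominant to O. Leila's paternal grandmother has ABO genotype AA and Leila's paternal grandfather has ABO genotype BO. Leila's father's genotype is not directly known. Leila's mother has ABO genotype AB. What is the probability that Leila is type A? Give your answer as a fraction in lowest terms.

3/8

Leila's father's ABO genotype from AA × BO: 1/2 AB, 1/2 AO.
Crossing each possibility with the mother AB and summing P(type A): 1/2·1/4 + 1/2·1/2 = 3/8.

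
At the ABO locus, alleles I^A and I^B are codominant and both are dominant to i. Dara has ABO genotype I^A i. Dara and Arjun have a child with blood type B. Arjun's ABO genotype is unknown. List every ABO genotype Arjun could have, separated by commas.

For each candidate genotype of Arjun, check whether crossing it with I^A i can produce every observed child phenotype.
  I^A I^A → possible child types {A} ✗
  I^A I^B → possible child types {A, B, AB} ✓
  I^A i → possible child types {O, A} ✗
  I^B I^B → possible child types {B, AB} ✓
  I^B i → possible child types {O, A, B, AB} ✓
  i i → possible child types {O, A} ✗

I^A I^B, I^B I^B, I^B i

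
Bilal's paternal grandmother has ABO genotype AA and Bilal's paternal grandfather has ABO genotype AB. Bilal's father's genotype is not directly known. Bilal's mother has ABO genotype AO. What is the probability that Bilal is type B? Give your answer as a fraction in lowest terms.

1/8

Bilal's father's ABO genotype from AA × AB: 1/2 AA, 1/2 AB.
Crossing each possibility with the mother AO and summing P(type B): 1/2·0 + 1/2·1/4 = 1/8.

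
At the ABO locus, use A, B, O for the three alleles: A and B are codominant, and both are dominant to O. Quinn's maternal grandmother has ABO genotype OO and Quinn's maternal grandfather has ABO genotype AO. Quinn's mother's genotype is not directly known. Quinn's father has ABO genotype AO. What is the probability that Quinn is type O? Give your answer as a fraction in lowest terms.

Quinn's mother's ABO genotype from OO × AO: 1/2 AO, 1/2 OO.
Crossing each possibility with the father AO and summing P(type O): 1/2·1/4 + 1/2·1/2 = 3/8.

3/8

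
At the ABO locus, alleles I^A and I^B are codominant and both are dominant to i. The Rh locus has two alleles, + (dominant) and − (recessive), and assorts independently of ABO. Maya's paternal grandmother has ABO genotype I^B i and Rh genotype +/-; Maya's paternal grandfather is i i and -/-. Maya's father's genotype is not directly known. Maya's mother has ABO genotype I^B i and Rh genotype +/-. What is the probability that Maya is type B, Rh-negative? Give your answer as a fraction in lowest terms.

Maya's father's ABO genotype from I^B i × i i: 1/2 I^B i, 1/2 i i.
Crossing each possibility with the mother I^B i and summing P(type B): 1/2·3/4 + 1/2·1/2 = 5/8.
Similarly for Rh via the father's Rh distribution: P(Rh-) = 3/8.
Independent loci: 5/8 × 3/8 = 15/64.

15/64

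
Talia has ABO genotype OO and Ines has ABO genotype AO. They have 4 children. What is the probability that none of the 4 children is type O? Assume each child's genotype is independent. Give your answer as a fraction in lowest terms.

ABO cross OO × AO → 1/2 O, 1/2 A.
So P(type O) = 1/2 per child.
P(not type O) = 1/2 for one child; (1/2)^4 = 1/16.

1/16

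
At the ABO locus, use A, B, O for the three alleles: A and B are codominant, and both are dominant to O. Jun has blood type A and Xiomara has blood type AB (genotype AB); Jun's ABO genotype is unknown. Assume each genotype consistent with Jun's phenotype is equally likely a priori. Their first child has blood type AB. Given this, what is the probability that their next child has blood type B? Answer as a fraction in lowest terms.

1/12

Possible genotypes: Jun ∈ {AA, AO}; Xiomara ∈ {AB}.
Weight each parental genotype pair by prior × P(type-AB child):
  AA × AB: posterior weight 2/3; P(next child type B) = 0.
  AO × AB: posterior weight 1/3; P(next child type B) = 1/4.
Weighted sum = 1/12.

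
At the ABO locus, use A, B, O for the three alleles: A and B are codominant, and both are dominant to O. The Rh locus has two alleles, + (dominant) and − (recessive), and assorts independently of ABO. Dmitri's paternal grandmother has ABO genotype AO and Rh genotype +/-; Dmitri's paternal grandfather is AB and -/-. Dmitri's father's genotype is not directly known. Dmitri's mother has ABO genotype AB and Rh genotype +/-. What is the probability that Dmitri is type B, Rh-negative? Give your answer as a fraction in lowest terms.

3/32

Dmitri's father's ABO genotype from AO × AB: 1/4 AA, 1/4 AB, 1/4 AO, 1/4 BO.
Crossing each possibility with the mother AB and summing P(type B): 1/4·0 + 1/4·1/4 + 1/4·1/4 + 1/4·1/2 = 1/4.
Similarly for Rh via the father's Rh distribution: P(Rh-) = 3/8.
Independent loci: 1/4 × 3/8 = 3/32.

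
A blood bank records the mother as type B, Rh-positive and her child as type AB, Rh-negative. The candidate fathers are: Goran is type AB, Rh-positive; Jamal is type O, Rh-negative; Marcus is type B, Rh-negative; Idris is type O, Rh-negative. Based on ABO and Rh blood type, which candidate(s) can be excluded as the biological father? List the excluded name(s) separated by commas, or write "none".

A candidate is excluded only if no genotype consistent with his phenotype could produce a type AB, Rh-negative child with a type B, Rh-positive mother.
Jamal (type O, Rh-): no genotype consistent with that phenotype can produce a type-AB Rh- child with a type-B mother.
Marcus (type B, Rh-): no genotype consistent with that phenotype can produce a type-AB Rh- child with a type-B mother.
Idris (type O, Rh-): no genotype consistent with that phenotype can produce a type-AB Rh- child with a type-B mother.

Jamal, Marcus, Idris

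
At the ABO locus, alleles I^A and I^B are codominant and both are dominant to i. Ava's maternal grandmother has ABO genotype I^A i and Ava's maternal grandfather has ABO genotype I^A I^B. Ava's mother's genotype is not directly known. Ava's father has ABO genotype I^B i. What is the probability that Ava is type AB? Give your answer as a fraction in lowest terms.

1/4

Ava's mother's ABO genotype from I^A i × I^A I^B: 1/4 I^A I^A, 1/4 I^A I^B, 1/4 I^A i, 1/4 I^B i.
Crossing each possibility with the father I^B i and summing P(type AB): 1/4·1/2 + 1/4·1/4 + 1/4·1/4 + 1/4·0 = 1/4.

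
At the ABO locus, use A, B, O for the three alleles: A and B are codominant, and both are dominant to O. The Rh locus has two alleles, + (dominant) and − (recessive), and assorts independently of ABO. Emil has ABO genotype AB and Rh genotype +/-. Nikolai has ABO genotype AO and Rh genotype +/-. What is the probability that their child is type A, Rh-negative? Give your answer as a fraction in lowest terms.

ABO cross AB × AO → offspring phenotypes: 1/2 A, 1/4 B, 1/4 AB.
Rh cross +/- × +/- → 3/4 Rh+, 1/4 Rh-.
Independent loci: P(type A, Rh-negative) = 1/2 × 1/4 = 1/8.

1/8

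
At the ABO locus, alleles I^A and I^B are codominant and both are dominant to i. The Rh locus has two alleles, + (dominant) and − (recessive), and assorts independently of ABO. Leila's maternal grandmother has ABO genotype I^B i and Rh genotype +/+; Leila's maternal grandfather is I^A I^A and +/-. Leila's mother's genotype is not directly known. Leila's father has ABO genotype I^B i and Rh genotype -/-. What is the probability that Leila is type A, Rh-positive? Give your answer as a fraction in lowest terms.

Leila's mother's ABO genotype from I^B i × I^A I^A: 1/2 I^A I^B, 1/2 I^A i.
Crossing each possibility with the father I^B i and summing P(type A): 1/2·1/4 + 1/2·1/4 = 1/4.
Similarly for Rh via the mother's Rh distribution: P(Rh+) = 3/4.
Independent loci: 1/4 × 3/4 = 3/16.

3/16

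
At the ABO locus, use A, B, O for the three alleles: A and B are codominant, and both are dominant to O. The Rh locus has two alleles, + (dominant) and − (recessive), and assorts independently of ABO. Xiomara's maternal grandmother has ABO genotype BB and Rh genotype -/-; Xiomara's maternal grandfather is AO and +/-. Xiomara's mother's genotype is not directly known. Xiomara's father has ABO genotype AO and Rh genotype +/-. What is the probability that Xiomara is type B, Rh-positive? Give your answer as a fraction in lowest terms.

Xiomara's mother's ABO genotype from BB × AO: 1/2 AB, 1/2 BO.
Crossing each possibility with the father AO and summing P(type B): 1/2·1/4 + 1/2·1/4 = 1/4.
Similarly for Rh via the mother's Rh distribution: P(Rh+) = 5/8.
Independent loci: 1/4 × 5/8 = 5/32.

5/32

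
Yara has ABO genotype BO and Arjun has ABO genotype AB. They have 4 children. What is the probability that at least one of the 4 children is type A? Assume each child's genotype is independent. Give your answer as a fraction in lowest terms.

175/256

ABO cross BO × AB → 1/4 A, 1/2 B, 1/4 AB.
So P(type A) = 1/4 per child.
P(none) = (3/4)^4 = 81/256; P(at least one) = 1 − 81/256 = 175/256.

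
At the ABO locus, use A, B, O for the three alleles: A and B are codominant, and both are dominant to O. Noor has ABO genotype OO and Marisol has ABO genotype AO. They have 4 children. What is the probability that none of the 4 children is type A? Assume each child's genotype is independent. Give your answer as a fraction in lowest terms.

ABO cross OO × AO → 1/2 O, 1/2 A.
So P(type A) = 1/2 per child.
P(not type A) = 1/2 for one child; (1/2)^4 = 1/16.

1/16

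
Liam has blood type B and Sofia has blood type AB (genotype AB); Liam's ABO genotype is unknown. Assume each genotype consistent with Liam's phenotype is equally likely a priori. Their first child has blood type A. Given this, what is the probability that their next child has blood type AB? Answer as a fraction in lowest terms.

Possible genotypes: Liam ∈ {BB, BO}; Sofia ∈ {AB}.
Weight each parental genotype pair by prior × P(type-A child):
  BO × AB: posterior weight 1; P(next child type AB) = 1/4.
Weighted sum = 1/4.

1/4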